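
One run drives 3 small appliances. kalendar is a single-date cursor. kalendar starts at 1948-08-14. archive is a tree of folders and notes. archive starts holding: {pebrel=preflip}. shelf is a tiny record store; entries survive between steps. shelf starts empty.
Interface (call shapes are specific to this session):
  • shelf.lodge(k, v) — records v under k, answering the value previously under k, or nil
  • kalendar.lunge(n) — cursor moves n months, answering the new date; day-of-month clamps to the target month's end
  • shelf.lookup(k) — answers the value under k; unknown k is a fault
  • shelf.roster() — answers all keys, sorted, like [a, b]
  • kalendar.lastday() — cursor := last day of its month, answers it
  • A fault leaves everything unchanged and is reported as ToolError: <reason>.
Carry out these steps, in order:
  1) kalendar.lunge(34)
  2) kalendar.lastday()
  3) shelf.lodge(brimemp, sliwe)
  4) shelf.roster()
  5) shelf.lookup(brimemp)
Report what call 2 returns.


Answer: 1951-06-30

Derivation:
! lunge(n='34') => 1951-06-14
! lastday() => 1951-06-30
! lodge(k='brimemp', v='sliwe') => nil
! roster() => [brimemp]
! lookup(k='brimemp') => sliwe


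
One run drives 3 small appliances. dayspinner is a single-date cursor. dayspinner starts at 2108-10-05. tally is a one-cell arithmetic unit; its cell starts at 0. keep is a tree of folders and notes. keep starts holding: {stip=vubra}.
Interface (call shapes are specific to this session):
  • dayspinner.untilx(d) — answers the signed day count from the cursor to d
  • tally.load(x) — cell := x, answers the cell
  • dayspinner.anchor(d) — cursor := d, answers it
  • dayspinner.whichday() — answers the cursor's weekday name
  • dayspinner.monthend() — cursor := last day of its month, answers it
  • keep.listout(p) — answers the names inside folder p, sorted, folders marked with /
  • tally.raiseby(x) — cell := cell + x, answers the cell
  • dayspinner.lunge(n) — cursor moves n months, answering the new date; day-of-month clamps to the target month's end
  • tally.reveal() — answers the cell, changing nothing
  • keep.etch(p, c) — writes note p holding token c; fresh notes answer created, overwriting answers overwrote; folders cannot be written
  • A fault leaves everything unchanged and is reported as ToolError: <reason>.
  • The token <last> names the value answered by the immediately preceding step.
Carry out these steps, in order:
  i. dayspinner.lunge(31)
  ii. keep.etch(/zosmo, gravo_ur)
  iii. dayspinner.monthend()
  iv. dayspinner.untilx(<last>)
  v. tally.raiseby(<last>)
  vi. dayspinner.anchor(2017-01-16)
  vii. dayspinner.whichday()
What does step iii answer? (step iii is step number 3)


Next I call dayspinner.lunge passing 31: 2111-05-05.
Using keep.etch passing /zosmo, gravo_ur, — result: created.
I call dayspinner.monthend(), and observe 2111-05-31.
Now I run dayspinner.untilx passing <last>, and observe 0.
I call tally.raiseby passing <last>, — result: 0.
Now I run dayspinner.anchor passing 2017-01-16, and see 2017-01-16.
Invoking dayspinner.whichday, giving Monday.

Answer: 2111-05-31


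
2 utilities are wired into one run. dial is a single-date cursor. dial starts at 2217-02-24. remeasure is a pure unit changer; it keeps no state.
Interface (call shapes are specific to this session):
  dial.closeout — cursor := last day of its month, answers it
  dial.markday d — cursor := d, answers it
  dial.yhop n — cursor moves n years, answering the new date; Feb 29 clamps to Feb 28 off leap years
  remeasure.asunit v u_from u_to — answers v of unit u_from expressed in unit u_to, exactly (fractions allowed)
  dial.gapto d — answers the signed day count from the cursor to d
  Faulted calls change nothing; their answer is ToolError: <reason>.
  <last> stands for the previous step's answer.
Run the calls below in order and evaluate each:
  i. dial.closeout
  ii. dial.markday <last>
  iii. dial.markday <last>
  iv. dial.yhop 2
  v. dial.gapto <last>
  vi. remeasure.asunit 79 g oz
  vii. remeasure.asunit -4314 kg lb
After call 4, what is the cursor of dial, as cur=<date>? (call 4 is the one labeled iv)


% closeout
= 2217-02-28
% markday d: <last>
= 2217-02-28
% markday d: <last>
= 2217-02-28
% yhop n: 2
= 2219-02-28
% gapto d: <last>
= 0
% asunit v: 79 u_from: g u_to: oz
= 126400000/45359237
% asunit v: -4314 u_from: kg u_to: lb
= -431400000000/45359237

Answer: cur=2219-02-28


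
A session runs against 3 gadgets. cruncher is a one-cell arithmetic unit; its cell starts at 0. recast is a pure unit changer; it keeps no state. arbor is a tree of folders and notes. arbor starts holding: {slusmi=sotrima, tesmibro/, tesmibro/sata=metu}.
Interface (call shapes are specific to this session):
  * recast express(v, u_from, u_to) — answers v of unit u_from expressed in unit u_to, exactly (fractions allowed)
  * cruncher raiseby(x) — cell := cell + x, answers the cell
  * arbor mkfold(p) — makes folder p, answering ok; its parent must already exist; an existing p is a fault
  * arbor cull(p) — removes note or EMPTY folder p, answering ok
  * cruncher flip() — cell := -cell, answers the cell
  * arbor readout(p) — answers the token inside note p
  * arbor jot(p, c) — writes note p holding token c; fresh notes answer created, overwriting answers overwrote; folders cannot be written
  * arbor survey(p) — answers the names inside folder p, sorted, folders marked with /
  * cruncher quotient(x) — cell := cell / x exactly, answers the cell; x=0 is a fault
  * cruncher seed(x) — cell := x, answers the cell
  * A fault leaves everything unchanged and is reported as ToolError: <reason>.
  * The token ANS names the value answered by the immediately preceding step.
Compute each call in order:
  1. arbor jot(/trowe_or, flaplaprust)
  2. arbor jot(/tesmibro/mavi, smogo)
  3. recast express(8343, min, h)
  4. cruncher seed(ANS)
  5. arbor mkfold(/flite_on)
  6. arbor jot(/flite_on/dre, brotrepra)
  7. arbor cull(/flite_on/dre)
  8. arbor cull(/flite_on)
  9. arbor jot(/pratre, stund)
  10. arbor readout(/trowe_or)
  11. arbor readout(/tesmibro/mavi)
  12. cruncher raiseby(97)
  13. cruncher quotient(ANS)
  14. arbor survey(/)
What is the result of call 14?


==> arbor jot(/trowe_or, flaplaprust)
<== created
==> arbor jot(/tesmibro/mavi, smogo)
<== created
==> recast express(8343, min, h)
<== 2781/20
==> cruncher seed(ANS)
<== 2781/20
==> arbor mkfold(/flite_on)
<== ok
==> arbor jot(/flite_on/dre, brotrepra)
<== created
==> arbor cull(/flite_on/dre)
<== ok
==> arbor cull(/flite_on)
<== ok
==> arbor jot(/pratre, stund)
<== created
==> arbor readout(/trowe_or)
<== flaplaprust
==> arbor readout(/tesmibro/mavi)
<== smogo
==> cruncher raiseby(97)
<== 4721/20
==> cruncher quotient(ANS)
<== 1
==> arbor survey(/)
<== [pratre, slusmi, tesmibro/, trowe_or]

Answer: [pratre, slusmi, tesmibro/, trowe_or]


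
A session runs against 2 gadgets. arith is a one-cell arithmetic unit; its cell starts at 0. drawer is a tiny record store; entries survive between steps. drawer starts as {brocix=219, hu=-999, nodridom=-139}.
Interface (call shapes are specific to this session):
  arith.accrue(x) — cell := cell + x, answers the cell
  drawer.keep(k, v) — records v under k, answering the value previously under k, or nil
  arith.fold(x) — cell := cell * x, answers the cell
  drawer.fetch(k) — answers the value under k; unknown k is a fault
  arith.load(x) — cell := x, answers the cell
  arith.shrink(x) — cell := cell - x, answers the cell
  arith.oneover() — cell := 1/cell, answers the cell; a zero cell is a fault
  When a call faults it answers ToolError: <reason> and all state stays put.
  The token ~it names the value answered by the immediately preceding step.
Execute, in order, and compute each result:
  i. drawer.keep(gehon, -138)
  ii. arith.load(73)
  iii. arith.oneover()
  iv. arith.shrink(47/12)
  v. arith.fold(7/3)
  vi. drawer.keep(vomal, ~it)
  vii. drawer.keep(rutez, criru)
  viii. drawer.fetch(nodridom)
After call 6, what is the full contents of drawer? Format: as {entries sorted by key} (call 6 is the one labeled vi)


CALL keep[k=gehon; v=-138]
RET  nil
CALL load[x=73]
RET  73
CALL oneover[]
RET  1/73
CALL shrink[x=47/12]
RET  -3419/876
CALL fold[x=7/3]
RET  -23933/2628
CALL keep[k=vomal; v=~it]
RET  nil
CALL keep[k=rutez; v=criru]
RET  nil
CALL fetch[k=nodridom]
RET  -139

Answer: {brocix=219, gehon=-138, hu=-999, nodridom=-139, vomal=-23933/2628}


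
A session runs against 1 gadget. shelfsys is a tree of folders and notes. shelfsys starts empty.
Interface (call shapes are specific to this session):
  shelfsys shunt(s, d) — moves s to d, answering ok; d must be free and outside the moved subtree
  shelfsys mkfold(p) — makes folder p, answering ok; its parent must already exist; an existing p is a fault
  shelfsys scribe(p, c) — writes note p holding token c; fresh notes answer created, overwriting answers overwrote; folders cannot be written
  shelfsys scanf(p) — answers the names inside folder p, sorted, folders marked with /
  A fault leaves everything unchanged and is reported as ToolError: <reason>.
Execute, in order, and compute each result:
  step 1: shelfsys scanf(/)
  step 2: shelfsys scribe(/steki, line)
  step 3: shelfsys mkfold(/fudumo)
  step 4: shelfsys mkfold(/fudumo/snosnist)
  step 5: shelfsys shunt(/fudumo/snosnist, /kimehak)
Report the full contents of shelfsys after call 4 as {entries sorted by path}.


Do: shelfsys scanf[p→/]
See: []
Do: shelfsys scribe[p→/steki; c→line]
See: created
Do: shelfsys mkfold[p→/fudumo]
See: ok
Do: shelfsys mkfold[p→/fudumo/snosnist]
See: ok
Do: shelfsys shunt[s→/fudumo/snosnist; d→/kimehak]
See: ok

Answer: {fudumo/, fudumo/snosnist/, steki=line}


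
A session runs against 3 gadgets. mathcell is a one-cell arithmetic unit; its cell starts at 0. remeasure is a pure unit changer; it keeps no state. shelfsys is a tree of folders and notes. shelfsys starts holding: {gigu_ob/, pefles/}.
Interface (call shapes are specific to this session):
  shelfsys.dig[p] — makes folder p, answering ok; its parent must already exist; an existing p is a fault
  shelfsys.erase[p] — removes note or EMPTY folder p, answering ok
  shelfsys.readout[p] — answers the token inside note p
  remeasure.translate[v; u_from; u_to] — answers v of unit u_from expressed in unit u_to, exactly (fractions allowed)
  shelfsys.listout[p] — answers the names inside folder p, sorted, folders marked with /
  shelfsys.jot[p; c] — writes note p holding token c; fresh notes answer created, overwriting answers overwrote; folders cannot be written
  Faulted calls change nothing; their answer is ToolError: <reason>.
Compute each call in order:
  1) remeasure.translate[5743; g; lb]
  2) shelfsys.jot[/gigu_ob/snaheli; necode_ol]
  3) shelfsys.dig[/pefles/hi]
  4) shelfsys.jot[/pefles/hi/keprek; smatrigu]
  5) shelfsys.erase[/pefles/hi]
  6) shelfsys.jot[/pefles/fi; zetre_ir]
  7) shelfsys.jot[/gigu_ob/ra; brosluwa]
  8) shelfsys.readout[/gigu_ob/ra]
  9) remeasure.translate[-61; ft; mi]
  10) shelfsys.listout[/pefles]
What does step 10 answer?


==> translate(v→5743, u_from→g, u_to→lb)
<== 574300000/45359237
==> jot(p→/gigu_ob/snaheli, c→necode_ol)
<== created
==> dig(p→/pefles/hi)
<== ok
==> jot(p→/pefles/hi/keprek, c→smatrigu)
<== created
==> erase(p→/pefles/hi)
<== ToolError: not empty
==> jot(p→/pefles/fi, c→zetre_ir)
<== created
==> jot(p→/gigu_ob/ra, c→brosluwa)
<== created
==> readout(p→/gigu_ob/ra)
<== brosluwa
==> translate(v→-61, u_from→ft, u_to→mi)
<== -61/5280
==> listout(p→/pefles)
<== [fi, hi/]

Answer: [fi, hi/]


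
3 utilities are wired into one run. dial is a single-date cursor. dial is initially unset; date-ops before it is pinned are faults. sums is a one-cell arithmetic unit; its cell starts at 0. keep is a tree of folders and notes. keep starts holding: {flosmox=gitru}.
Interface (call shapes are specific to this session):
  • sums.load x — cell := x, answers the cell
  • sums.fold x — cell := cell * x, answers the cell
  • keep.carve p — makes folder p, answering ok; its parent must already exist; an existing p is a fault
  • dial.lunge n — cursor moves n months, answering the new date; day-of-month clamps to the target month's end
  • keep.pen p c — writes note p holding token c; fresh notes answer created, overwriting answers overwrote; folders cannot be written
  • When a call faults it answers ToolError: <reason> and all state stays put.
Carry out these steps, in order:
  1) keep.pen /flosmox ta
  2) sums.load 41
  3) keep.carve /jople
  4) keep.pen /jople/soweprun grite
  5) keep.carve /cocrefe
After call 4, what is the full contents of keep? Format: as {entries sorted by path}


> keep.pen p=/flosmox c=ta
  overwrote
> sums.load x=41
  41
> keep.carve p=/jople
  ok
> keep.pen p=/jople/soweprun c=grite
  created
> keep.carve p=/cocrefe
  ok

Answer: {flosmox=ta, jople/, jople/soweprun=grite}


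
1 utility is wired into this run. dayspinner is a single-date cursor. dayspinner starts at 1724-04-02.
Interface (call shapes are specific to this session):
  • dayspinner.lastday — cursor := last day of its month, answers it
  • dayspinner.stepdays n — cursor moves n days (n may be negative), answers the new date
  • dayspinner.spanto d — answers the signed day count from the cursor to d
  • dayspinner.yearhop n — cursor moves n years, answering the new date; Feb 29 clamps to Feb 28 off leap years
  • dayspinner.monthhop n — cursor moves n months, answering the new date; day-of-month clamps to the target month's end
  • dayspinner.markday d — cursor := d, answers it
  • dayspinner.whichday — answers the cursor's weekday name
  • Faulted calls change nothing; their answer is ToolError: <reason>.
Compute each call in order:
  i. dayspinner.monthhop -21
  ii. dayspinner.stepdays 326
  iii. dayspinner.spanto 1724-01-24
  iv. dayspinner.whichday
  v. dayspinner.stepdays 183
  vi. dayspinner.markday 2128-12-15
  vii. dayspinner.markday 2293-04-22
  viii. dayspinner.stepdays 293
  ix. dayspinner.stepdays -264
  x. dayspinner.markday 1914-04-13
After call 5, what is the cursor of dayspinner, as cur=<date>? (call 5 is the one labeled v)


I call monthhop on n=-21, — result: 1722-07-02.
I invoke stepdays on n=326: 1723-05-24.
I invoke spanto on d=1724-01-24, and get 245.
I use whichday(), which returns Monday.
Invoking stepdays on n=183, → 1723-11-23.
Next I call markday on d=2128-12-15, and observe 2128-12-15.
I call markday on d=2293-04-22, giving 2293-04-22.
I run stepdays on n=293, yielding 2294-02-09.
I try stepdays on n=-264: 2293-05-21.
I try markday on d=1914-04-13, and see 1914-04-13.

Answer: cur=1723-11-23


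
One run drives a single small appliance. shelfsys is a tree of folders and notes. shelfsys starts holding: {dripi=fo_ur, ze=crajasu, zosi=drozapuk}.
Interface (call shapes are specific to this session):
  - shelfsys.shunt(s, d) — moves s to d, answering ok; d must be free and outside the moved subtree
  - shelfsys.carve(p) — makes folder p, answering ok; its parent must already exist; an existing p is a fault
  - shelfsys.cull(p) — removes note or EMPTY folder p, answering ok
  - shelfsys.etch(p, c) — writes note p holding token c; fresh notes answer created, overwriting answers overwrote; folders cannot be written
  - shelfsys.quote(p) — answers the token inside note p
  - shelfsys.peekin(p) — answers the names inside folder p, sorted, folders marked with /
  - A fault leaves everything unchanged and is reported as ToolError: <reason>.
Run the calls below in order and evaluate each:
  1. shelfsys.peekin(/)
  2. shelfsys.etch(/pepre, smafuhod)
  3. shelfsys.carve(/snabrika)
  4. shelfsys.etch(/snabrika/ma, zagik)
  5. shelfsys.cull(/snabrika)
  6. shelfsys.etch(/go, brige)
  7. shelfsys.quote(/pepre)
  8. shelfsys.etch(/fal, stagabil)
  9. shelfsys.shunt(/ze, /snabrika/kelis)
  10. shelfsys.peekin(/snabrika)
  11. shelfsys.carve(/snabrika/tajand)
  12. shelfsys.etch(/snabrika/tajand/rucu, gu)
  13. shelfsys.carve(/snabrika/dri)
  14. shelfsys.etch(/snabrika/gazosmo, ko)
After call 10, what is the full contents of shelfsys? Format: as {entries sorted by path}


Answer: {dripi=fo_ur, fal=stagabil, go=brige, pepre=smafuhod, snabrika/, snabrika/kelis=crajasu, snabrika/ma=zagik, zosi=drozapuk}

Derivation:
Act: shelfsys.peekin[/]
Obs: [dripi, ze, zosi]
Act: shelfsys.etch[/pepre; smafuhod]
Obs: created
Act: shelfsys.carve[/snabrika]
Obs: ok
Act: shelfsys.etch[/snabrika/ma; zagik]
Obs: created
Act: shelfsys.cull[/snabrika]
Obs: ToolError: not empty
Act: shelfsys.etch[/go; brige]
Obs: created
Act: shelfsys.quote[/pepre]
Obs: smafuhod
Act: shelfsys.etch[/fal; stagabil]
Obs: created
Act: shelfsys.shunt[/ze; /snabrika/kelis]
Obs: ok
Act: shelfsys.peekin[/snabrika]
Obs: [kelis, ma]
Act: shelfsys.carve[/snabrika/tajand]
Obs: ok
Act: shelfsys.etch[/snabrika/tajand/rucu; gu]
Obs: created
Act: shelfsys.carve[/snabrika/dri]
Obs: ok
Act: shelfsys.etch[/snabrika/gazosmo; ko]
Obs: created


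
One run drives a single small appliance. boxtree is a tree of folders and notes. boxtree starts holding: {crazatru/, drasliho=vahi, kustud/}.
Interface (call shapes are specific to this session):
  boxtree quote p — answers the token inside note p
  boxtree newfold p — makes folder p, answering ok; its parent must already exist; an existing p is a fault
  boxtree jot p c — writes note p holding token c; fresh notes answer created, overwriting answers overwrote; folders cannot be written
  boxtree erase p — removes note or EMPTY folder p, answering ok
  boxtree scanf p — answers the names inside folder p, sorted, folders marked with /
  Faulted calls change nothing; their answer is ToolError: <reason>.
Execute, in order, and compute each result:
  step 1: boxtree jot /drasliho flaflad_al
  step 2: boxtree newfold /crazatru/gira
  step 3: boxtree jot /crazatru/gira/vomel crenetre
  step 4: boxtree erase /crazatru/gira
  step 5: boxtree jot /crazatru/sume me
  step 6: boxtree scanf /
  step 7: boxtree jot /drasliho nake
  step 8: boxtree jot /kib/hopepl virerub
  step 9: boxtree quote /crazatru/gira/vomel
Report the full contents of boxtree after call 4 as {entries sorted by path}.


Answer: {crazatru/, crazatru/gira/, crazatru/gira/vomel=crenetre, drasliho=flaflad_al, kustud/}

Derivation:
Step: boxtree jot[p=/drasliho; c=flaflad_al]
Result: overwrote
Step: boxtree newfold[p=/crazatru/gira]
Result: ok
Step: boxtree jot[p=/crazatru/gira/vomel; c=crenetre]
Result: created
Step: boxtree erase[p=/crazatru/gira]
Result: ToolError: not empty
Step: boxtree jot[p=/crazatru/sume; c=me]
Result: created
Step: boxtree scanf[p=/]
Result: [crazatru/, drasliho, kustud/]
Step: boxtree jot[p=/drasliho; c=nake]
Result: overwrote
Step: boxtree jot[p=/kib/hopepl; c=virerub]
Result: ToolError: no parent
Step: boxtree quote[p=/crazatru/gira/vomel]
Result: crenetre


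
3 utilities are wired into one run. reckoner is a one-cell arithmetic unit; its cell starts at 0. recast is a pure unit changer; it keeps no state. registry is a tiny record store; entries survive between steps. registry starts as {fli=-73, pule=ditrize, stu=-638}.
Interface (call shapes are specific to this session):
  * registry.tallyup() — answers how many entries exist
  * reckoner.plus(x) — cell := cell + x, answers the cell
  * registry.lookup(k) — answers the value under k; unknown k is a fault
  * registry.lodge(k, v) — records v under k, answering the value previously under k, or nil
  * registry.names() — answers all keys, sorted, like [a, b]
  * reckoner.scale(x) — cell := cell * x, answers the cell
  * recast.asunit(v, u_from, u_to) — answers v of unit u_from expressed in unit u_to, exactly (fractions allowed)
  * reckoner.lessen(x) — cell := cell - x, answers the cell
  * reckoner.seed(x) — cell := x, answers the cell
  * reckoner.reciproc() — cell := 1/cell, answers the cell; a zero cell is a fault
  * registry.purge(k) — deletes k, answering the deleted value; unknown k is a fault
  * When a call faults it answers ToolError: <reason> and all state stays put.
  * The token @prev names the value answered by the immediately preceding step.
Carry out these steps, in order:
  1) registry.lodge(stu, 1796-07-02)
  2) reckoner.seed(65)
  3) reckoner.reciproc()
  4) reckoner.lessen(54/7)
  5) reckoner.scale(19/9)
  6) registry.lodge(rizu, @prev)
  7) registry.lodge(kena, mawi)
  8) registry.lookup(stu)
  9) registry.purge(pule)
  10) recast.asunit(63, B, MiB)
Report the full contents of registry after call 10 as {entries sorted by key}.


~$ registry.lodge k='stu' v='1796-07-02'
= -638
~$ reckoner.seed x='65'
= 65
~$ reckoner.reciproc
= 1/65
~$ reckoner.lessen x='54/7'
= -3503/455
~$ reckoner.scale x='19/9'
= -66557/4095
~$ registry.lodge k='rizu' v='@prev'
= nil
~$ registry.lodge k='kena' v='mawi'
= nil
~$ registry.lookup k='stu'
= 1796-07-02
~$ registry.purge k='pule'
= ditrize
~$ recast.asunit v='63' u_from='B' u_to='MiB'
= 63/1048576

Answer: {fli=-73, kena=mawi, rizu=-66557/4095, stu=1796-07-02}


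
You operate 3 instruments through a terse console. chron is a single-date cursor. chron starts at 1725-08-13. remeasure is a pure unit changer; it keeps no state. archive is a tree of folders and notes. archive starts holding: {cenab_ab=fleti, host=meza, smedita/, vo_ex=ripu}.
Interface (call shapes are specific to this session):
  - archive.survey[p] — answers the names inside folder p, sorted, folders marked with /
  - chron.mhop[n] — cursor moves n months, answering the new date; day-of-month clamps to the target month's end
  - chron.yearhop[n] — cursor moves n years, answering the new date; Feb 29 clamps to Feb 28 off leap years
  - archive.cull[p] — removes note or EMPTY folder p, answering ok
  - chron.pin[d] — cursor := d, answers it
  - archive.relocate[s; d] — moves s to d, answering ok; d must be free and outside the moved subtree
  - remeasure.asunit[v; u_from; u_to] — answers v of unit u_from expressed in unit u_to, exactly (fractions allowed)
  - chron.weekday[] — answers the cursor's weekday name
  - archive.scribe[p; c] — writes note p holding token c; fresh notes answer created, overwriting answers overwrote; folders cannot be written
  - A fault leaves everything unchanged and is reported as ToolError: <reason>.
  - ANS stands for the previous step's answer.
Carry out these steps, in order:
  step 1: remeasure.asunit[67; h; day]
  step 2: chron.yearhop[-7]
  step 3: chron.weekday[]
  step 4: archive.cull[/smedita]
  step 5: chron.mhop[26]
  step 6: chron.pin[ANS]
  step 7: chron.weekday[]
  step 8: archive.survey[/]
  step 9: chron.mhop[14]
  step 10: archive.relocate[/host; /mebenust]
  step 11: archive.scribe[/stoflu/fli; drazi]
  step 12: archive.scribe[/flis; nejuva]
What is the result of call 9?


;; 1. asunit(v=67, u_from=h, u_to=day) -> 67/24
;; 2. yearhop(n=-7) -> 1718-08-13
;; 3. weekday() -> Saturday
;; 4. cull(p=/smedita) -> ok
;; 5. mhop(n=26) -> 1720-10-13
;; 6. pin(d=ANS) -> 1720-10-13
;; 7. weekday() -> Sunday
;; 8. survey(p=/) -> [cenab_ab, host, vo_ex]
;; 9. mhop(n=14) -> 1721-12-13
;; 10. relocate(s=/host, d=/mebenust) -> ok
;; 11. scribe(p=/stoflu/fli, c=drazi) -> ToolError: no parent
;; 12. scribe(p=/flis, c=nejuva) -> created

Answer: 1721-12-13


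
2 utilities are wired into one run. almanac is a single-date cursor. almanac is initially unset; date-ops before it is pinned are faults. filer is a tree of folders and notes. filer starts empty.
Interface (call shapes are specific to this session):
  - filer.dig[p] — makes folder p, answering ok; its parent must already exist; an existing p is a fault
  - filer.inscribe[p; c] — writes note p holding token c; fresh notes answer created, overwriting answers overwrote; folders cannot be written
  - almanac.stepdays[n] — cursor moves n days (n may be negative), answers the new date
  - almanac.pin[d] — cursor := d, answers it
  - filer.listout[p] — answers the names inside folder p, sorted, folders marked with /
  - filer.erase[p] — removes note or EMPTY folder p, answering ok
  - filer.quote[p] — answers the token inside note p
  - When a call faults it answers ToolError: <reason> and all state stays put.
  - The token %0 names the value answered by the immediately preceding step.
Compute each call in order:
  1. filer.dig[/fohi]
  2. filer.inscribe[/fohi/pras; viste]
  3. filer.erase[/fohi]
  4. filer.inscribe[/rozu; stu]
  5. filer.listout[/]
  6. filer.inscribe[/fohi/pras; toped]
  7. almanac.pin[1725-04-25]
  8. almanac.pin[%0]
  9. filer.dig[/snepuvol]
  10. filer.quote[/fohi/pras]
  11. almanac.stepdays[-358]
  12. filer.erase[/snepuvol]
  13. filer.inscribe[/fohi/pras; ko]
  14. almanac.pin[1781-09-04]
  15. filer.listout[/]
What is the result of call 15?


Answer: [fohi/, rozu]

Derivation:
! 1. filer.dig(p='/fohi') == ok
! 2. filer.inscribe(p='/fohi/pras', c='viste') == created
! 3. filer.erase(p='/fohi') == ToolError: not empty
! 4. filer.inscribe(p='/rozu', c='stu') == created
! 5. filer.listout(p='/') == [fohi/, rozu]
! 6. filer.inscribe(p='/fohi/pras', c='toped') == overwrote
! 7. almanac.pin(d='1725-04-25') == 1725-04-25
! 8. almanac.pin(d='%0') == 1725-04-25
! 9. filer.dig(p='/snepuvol') == ok
! 10. filer.quote(p='/fohi/pras') == toped
! 11. almanac.stepdays(n='-358') == 1724-05-02
! 12. filer.erase(p='/snepuvol') == ok
! 13. filer.inscribe(p='/fohi/pras', c='ko') == overwrote
! 14. almanac.pin(d='1781-09-04') == 1781-09-04
! 15. filer.listout(p='/') == [fohi/, rozu]


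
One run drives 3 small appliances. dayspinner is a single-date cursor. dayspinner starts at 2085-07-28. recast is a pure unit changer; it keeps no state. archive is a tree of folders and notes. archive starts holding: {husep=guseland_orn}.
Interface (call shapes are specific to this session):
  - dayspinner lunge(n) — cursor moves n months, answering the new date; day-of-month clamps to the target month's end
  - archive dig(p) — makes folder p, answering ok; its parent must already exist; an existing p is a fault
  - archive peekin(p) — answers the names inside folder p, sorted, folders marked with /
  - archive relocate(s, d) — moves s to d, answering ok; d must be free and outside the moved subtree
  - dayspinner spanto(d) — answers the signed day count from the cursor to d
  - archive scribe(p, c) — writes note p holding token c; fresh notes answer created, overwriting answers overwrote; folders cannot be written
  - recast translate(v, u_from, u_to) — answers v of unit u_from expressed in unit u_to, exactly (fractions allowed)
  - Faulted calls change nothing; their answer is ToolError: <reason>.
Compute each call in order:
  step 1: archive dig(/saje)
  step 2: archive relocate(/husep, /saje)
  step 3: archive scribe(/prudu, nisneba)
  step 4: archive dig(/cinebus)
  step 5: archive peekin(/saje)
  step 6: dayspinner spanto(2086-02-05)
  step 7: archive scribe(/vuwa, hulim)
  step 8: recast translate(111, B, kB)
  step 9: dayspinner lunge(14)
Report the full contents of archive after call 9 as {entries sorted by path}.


Answer: {cinebus/, husep=guseland_orn, prudu=nisneba, saje/, vuwa=hulim}

Derivation:
$ archive dig p→/saje
  ok
$ archive relocate s→/husep d→/saje
  ToolError: exists
$ archive scribe p→/prudu c→nisneba
  created
$ archive dig p→/cinebus
  ok
$ archive peekin p→/saje
  []
$ dayspinner spanto d→2086-02-05
  192
$ archive scribe p→/vuwa c→hulim
  created
$ recast translate v→111 u_from→B u_to→kB
  111/1000
$ dayspinner lunge n→14
  2086-09-28


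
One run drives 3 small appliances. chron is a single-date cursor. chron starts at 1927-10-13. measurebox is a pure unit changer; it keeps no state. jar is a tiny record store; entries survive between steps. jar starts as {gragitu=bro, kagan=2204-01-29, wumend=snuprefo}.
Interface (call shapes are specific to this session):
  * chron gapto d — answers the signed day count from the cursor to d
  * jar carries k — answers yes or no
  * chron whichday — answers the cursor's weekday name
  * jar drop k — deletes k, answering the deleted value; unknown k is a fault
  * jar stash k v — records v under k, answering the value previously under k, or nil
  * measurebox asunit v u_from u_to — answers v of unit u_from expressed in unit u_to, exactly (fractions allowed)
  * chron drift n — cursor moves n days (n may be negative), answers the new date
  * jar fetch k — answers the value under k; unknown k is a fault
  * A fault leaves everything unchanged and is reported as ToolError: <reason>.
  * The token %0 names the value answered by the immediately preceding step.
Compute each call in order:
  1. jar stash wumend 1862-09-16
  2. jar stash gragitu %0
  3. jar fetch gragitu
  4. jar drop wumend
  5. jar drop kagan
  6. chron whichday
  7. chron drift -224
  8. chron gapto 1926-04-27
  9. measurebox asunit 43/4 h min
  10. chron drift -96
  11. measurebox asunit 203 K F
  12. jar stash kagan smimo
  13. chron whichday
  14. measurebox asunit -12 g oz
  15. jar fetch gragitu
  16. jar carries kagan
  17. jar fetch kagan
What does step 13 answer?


Answer: Saturday

Derivation:
·→ jar stash(k='wumend', v='1862-09-16')
·← snuprefo
·→ jar stash(k='gragitu', v='%0')
·← bro
·→ jar fetch(k='gragitu')
·← snuprefo
·→ jar drop(k='wumend')
·← 1862-09-16
·→ jar drop(k='kagan')
·← 2204-01-29
·→ chron whichday()
·← Thursday
·→ chron drift(n='-224')
·← 1927-03-03
·→ chron gapto(d='1926-04-27')
·← -310
·→ measurebox asunit(v='43/4', u_from='h', u_to='min')
·← 645
·→ chron drift(n='-96')
·← 1926-11-27
·→ measurebox asunit(v='203', u_from='K', u_to='F')
·← -9427/100
·→ jar stash(k='kagan', v='smimo')
·← nil
·→ chron whichday()
·← Saturday
·→ measurebox asunit(v='-12', u_from='g', u_to='oz')
·← -19200000/45359237
·→ jar fetch(k='gragitu')
·← snuprefo
·→ jar carries(k='kagan')
·← yes
·→ jar fetch(k='kagan')
·← smimo


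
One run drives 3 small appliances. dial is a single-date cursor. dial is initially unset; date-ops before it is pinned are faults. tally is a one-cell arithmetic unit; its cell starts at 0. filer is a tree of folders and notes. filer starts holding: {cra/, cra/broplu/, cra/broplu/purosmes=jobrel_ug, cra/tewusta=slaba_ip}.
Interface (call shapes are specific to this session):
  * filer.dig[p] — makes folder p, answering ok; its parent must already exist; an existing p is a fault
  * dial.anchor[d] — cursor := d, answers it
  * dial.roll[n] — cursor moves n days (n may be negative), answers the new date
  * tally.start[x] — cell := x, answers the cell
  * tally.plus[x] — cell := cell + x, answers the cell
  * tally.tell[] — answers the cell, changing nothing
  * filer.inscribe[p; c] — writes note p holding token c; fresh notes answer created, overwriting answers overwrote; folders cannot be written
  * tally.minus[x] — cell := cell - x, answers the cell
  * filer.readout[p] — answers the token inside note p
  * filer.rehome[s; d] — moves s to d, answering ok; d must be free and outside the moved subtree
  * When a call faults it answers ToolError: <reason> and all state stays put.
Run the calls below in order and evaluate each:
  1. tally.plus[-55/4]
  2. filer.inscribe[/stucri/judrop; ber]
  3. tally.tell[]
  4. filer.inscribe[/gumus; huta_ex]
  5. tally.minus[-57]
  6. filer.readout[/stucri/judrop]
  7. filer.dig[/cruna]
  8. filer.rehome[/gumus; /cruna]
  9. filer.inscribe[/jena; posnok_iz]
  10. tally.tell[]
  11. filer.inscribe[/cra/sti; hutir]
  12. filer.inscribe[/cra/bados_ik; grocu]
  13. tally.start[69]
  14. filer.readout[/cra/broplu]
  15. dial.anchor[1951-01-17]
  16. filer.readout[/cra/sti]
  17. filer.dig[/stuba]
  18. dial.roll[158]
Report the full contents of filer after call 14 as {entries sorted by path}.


Invoking plus passing -55/4, which returns -55/4.
Invoking inscribe passing /stucri/judrop, ber, and see ToolError: no parent.
I invoke tell(), — result: -55/4.
Using inscribe passing /gumus, huta_ex, yielding created.
Next I call minus passing -57: 173/4.
Next I call readout passing /stucri/judrop, which returns ToolError: not found.
Next I call dig passing /cruna, yielding ok.
Now I run rehome passing /gumus, /cruna, and get ToolError: exists.
I use inscribe passing /jena, posnok_iz, → created.
Calling tell(), and get 173/4.
Now I run inscribe passing /cra/sti, hutir, and get created.
I invoke inscribe passing /cra/bados_ik, grocu, and observe created.
I try start passing 69, which returns 69.
Next I call readout passing /cra/broplu: ToolError: is a directory.
Invoking anchor passing 1951-01-17, giving 1951-01-17.
Using readout passing /cra/sti, and get hutir.
I call dig passing /stuba, and get ok.
Calling roll passing 158, — result: 1951-06-24.

Answer: {cra/, cra/bados_ik=grocu, cra/broplu/, cra/broplu/purosmes=jobrel_ug, cra/sti=hutir, cra/tewusta=slaba_ip, cruna/, gumus=huta_ex, jena=posnok_iz}


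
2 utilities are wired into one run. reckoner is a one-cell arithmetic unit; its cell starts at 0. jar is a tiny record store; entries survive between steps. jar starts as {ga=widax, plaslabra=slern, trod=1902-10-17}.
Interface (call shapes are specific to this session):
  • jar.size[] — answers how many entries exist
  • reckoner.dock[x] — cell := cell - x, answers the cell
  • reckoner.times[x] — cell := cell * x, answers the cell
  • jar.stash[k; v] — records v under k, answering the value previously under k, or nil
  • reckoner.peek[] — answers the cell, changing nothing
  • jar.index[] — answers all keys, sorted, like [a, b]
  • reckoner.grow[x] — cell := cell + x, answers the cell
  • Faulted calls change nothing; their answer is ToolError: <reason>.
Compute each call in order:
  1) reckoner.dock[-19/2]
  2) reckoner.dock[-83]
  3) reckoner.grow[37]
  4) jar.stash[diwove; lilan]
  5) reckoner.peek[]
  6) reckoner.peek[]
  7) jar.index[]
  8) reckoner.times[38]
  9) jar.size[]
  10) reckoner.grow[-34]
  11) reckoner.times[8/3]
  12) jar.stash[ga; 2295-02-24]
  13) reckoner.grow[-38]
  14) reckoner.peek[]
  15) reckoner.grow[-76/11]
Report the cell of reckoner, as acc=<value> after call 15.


;; 1. reckoner.dock(x: -19/2) => 19/2
;; 2. reckoner.dock(x: -83) => 185/2
;; 3. reckoner.grow(x: 37) => 259/2
;; 4. jar.stash(k: diwove, v: lilan) => nil
;; 5. reckoner.peek() => 259/2
;; 6. reckoner.peek() => 259/2
;; 7. jar.index() => [diwove, ga, plaslabra, trod]
;; 8. reckoner.times(x: 38) => 4921
;; 9. jar.size() => 4
;; 10. reckoner.grow(x: -34) => 4887
;; 11. reckoner.times(x: 8/3) => 13032
;; 12. jar.stash(k: ga, v: 2295-02-24) => widax
;; 13. reckoner.grow(x: -38) => 12994
;; 14. reckoner.peek() => 12994
;; 15. reckoner.grow(x: -76/11) => 142858/11

Answer: acc=142858/11


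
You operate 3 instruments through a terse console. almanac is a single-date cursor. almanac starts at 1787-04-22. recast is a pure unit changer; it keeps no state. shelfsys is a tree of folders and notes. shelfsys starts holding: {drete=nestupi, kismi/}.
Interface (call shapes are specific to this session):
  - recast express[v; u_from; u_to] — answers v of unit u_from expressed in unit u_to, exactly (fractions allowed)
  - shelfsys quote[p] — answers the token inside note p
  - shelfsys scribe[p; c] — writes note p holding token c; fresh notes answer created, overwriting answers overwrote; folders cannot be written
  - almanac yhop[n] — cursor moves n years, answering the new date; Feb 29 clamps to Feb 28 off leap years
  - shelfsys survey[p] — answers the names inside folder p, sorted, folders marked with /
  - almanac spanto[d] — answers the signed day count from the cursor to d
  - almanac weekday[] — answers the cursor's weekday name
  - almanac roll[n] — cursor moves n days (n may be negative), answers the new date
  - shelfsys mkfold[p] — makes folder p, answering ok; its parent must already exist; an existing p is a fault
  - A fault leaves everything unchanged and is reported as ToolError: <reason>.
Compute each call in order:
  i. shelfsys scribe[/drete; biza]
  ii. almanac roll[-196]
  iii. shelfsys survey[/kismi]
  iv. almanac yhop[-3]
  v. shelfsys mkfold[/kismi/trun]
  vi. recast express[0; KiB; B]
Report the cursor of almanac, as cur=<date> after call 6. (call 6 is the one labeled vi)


Answer: cur=1783-10-08

Derivation:
CALL shelfsys scribe[p=/drete; c=biza]
RET  overwrote
CALL almanac roll[n=-196]
RET  1786-10-08
CALL shelfsys survey[p=/kismi]
RET  []
CALL almanac yhop[n=-3]
RET  1783-10-08
CALL shelfsys mkfold[p=/kismi/trun]
RET  ok
CALL recast express[v=0; u_from=KiB; u_to=B]
RET  0


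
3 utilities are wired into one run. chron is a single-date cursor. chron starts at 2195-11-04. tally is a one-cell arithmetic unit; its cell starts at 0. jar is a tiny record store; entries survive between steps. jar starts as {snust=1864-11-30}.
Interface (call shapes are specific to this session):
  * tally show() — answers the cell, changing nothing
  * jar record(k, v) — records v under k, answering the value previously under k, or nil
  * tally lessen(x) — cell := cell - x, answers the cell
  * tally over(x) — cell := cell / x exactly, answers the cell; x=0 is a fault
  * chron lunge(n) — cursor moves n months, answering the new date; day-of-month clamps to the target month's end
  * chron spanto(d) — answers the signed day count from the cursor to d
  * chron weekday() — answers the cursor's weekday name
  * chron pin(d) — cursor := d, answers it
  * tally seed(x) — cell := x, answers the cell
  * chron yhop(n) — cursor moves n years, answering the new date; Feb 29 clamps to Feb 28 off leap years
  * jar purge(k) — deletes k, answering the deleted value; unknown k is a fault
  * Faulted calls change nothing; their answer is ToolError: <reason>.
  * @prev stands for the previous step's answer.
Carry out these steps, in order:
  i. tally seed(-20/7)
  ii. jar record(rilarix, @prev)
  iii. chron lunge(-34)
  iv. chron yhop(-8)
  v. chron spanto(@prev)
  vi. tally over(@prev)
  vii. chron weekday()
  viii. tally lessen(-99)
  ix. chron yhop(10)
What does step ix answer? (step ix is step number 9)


Using tally seed using -20/7, → -20/7.
I use jar record using rilarix, @prev, — result: nil.
I call chron lunge using -34, giving 2193-01-04.
I call chron yhop using -8, and see 2185-01-04.
I call chron spanto using @prev, yielding 0.
I use tally over using @prev, giving ToolError: division by zero.
I try chron weekday, which returns Tuesday.
I run tally lessen using -99, — result: 673/7.
I call chron yhop using 10, and see 2195-01-04.

Answer: 2195-01-04


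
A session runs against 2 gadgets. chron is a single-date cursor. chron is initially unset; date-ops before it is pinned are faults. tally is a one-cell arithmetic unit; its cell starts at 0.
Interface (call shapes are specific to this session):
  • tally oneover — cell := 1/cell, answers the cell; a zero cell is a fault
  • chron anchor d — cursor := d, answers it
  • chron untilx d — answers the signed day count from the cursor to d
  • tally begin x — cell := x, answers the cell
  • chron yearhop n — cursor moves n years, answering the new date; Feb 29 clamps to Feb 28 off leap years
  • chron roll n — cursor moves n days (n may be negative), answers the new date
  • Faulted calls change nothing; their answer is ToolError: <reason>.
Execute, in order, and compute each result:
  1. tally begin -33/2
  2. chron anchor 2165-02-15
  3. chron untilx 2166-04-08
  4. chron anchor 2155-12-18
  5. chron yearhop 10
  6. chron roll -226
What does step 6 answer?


I invoke tally begin using x=-33/2, yielding -33/2.
I use chron anchor using d=2165-02-15, and see 2165-02-15.
I use chron untilx using d=2166-04-08, and observe 417.
I invoke chron anchor using d=2155-12-18: 2155-12-18.
I use chron yearhop using n=10, which returns 2165-12-18.
Next I call chron roll using n=-226, yielding 2165-05-06.

Answer: 2165-05-06


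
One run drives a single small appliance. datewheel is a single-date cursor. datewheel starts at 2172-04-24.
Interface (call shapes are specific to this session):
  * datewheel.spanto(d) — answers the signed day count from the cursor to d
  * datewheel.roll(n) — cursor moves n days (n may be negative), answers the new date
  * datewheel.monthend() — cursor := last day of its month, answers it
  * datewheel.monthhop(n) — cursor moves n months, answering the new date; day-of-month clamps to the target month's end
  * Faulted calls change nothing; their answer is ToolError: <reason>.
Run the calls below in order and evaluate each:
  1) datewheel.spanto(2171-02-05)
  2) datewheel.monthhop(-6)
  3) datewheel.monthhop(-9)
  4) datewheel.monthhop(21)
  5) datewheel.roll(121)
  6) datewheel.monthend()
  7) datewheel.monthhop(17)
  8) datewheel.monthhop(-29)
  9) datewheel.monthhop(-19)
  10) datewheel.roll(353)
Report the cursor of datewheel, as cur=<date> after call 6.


Do: datewheel.spanto[d: 2171-02-05]
See: -444
Do: datewheel.monthhop[n: -6]
See: 2171-10-24
Do: datewheel.monthhop[n: -9]
See: 2171-01-24
Do: datewheel.monthhop[n: 21]
See: 2172-10-24
Do: datewheel.roll[n: 121]
See: 2173-02-22
Do: datewheel.monthend[]
See: 2173-02-28
Do: datewheel.monthhop[n: 17]
See: 2174-07-28
Do: datewheel.monthhop[n: -29]
See: 2172-02-28
Do: datewheel.monthhop[n: -19]
See: 2170-07-28
Do: datewheel.roll[n: 353]
See: 2171-07-16

Answer: cur=2173-02-28
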